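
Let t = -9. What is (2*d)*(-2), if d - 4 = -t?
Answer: -52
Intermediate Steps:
d = 13 (d = 4 - 1*(-9) = 4 + 9 = 13)
(2*d)*(-2) = (2*13)*(-2) = 26*(-2) = -52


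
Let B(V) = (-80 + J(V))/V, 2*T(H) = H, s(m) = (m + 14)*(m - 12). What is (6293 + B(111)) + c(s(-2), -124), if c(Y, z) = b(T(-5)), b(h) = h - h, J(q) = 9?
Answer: 698452/111 ≈ 6292.4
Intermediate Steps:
s(m) = (-12 + m)*(14 + m) (s(m) = (14 + m)*(-12 + m) = (-12 + m)*(14 + m))
T(H) = H/2
b(h) = 0
B(V) = -71/V (B(V) = (-80 + 9)/V = -71/V)
c(Y, z) = 0
(6293 + B(111)) + c(s(-2), -124) = (6293 - 71/111) + 0 = 698452/111 + 0 = 698452/111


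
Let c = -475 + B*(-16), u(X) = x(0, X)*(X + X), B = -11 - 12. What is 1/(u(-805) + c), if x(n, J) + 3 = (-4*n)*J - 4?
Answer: 1/11163 ≈ 8.9582e-5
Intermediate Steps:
x(n, J) = -7 - 4*J*n (x(n, J) = -3 + ((-4*n)*J - 4) = -3 + (-4*J*n - 4) = -3 + (-4 - 4*J*n) = -7 - 4*J*n)
B = -23
u(X) = -14*X (u(X) = (-7 - 4*X*0)*(X + X) = (-7 + 0)*(2*X) = -14*X)
c = -107 (c = -475 - 23*(-16) = -475 + 368 = -107)
1/(u(-805) + c) = 1/(-14*(-805) - 107) = 1/(11270 - 107) = 1/11163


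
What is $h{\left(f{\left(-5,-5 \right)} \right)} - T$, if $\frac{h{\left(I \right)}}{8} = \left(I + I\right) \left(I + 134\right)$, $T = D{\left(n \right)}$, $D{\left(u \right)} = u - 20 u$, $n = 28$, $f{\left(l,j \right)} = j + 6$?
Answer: $2692$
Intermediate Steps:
$f{\left(l,j \right)} = 6 + j$
$D{\left(u \right)} = - 19 u$ ($D{\left(u \right)} = u - 20 u = - 19 u$)
$T = -532$ ($T = \left(-19\right) 28 = -532$)
$h{\left(I \right)} = 16 I \left(134 + I\right)$ ($h{\left(I \right)} = 8 \left(I + I\right) \left(I + 134\right) = 8 \cdot 2 I \left(134 + I\right) = 16 I \left(134 + I\right)$)
$h{\left(f{\left(-5,-5 \right)} \right)} - T = 16 \left(6 - 5\right) \left(134 + \left(6 - 5\right)\right) - -532 = 16 \cdot 1 \left(134 + 1\right) + 532 = 16 \cdot 1 \cdot 135 + 532 = 2160 + 532 = 2692$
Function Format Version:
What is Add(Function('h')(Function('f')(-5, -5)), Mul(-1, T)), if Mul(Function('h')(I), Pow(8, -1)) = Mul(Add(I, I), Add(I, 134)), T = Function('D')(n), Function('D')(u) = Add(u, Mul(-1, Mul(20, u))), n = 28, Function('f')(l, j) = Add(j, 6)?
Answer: 2692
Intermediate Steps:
Function('f')(l, j) = Add(6, j)
Function('D')(u) = Mul(-19, u) (Function('D')(u) = Add(u, Mul(-20, u)) = Mul(-19, u))
T = -532 (T = Mul(-19, 28) = -532)
Function('h')(I) = Mul(16, I, Add(134, I)) (Function('h')(I) = Mul(8, Mul(Add(I, I), Add(I, 134))) = Mul(8, Mul(Mul(2, I), Add(134, I))) = Mul(8, Mul(2, I, Add(134, I))) = Mul(16, I, Add(134, I)))
Add(Function('h')(Function('f')(-5, -5)), Mul(-1, T)) = Add(Mul(16, Add(6, -5), Add(134, Add(6, -5))), Mul(-1, -532)) = Add(Mul(16, 1, Add(134, 1)), 532) = Add(Mul(16, 1, 135), 532) = Add(2160, 532) = 2692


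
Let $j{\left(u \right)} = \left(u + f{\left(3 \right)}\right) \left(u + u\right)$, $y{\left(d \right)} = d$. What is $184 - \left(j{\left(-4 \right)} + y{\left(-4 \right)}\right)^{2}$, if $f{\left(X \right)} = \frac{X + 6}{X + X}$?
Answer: $-72$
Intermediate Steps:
$f{\left(X \right)} = \frac{6 + X}{2 X}$
$j{\left(u \right)} = 2 u \left(\frac{3}{2} + u\right)$ ($j{\left(u \right)} = \left(u + \frac{6 + 3}{2 \cdot 3}\right) \left(u + u\right) = \left(u + \frac{1}{2} \cdot \frac{1}{3} \cdot 9\right) 2 u = \left(u + \frac{3}{2}\right) 2 u = \left(\frac{3}{2} + u\right) 2 u = 2 u \left(\frac{3}{2} + u\right)$)
$184 - \left(j{\left(-4 \right)} + y{\left(-4 \right)}\right)^{2} = 184 - \left(- 4 \left(3 + 2 \left(-4\right)\right) - 4\right)^{2} = 184 - \left(- 4 \left(3 - 8\right) - 4\right)^{2} = 184 - \left(\left(-4\right) \left(-5\right) - 4\right)^{2} = 184 - \left(20 - 4\right)^{2} = 184 - 16^{2} = 184 - 256 = -72$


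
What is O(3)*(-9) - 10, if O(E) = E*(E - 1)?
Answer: -64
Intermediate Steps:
O(E) = E*(-1 + E)
O(3)*(-9) - 10 = (3*(-1 + 3))*(-9) - 10 = (3*2)*(-9) - 10 = 6*(-9) - 10 = -54 - 10 = -64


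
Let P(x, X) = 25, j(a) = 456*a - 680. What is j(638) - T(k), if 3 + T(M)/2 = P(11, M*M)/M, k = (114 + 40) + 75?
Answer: 66468116/229 ≈ 2.9025e+5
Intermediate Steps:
j(a) = -680 + 456*a
k = 229 (k = 154 + 75 = 229)
T(M) = -6 + 50/M (T(M) = -6 + 2*(25/M) = -6 + 50/M)
j(638) - T(k) = (-680 + 456*638) - (-6 + 50/229) = (-680 + 290928) - (-6 + 50*(1/229)) = 290248 - (-6 + 50/229) = 290248 - 1*(-1324/229) = 290248 + 1324/229 = 66468116/229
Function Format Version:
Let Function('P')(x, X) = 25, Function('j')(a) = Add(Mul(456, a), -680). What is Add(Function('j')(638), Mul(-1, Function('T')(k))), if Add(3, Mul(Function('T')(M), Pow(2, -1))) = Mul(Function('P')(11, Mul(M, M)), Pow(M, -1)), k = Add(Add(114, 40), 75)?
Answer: Rational(66468116, 229) ≈ 2.9025e+5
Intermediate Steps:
Function('j')(a) = Add(-680, Mul(456, a))
k = 229 (k = Add(154, 75) = 229)
Function('T')(M) = Add(-6, Mul(50, Pow(M, -1))) (Function('T')(M) = Add(-6, Mul(2, Mul(25, Pow(M, -1)))) = Add(-6, Mul(50, Pow(M, -1))))
Add(Function('j')(638), Mul(-1, Function('T')(k))) = Add(Add(-680, Mul(456, 638)), Mul(-1, Add(-6, Mul(50, Pow(229, -1))))) = Add(Add(-680, 290928), Mul(-1, Add(-6, Mul(50, Rational(1, 229))))) = Add(290248, Mul(-1, Add(-6, Rational(50, 229)))) = Add(290248, Mul(-1, Rational(-1324, 229))) = Add(290248, Rational(1324, 229)) = Rational(66468116, 229)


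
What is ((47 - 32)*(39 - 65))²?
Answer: 152100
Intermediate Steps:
((47 - 32)*(39 - 65))² = (15*(-26))² = (-390)² = 152100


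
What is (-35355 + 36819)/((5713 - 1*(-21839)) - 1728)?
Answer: 61/1076 ≈ 0.056691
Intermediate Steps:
(-35355 + 36819)/((5713 - 1*(-21839)) - 1728) = 1464/((5713 + 21839) - 1728) = 1464/(27552 - 1728) = 1464/25824 = 1464*(1/25824) = 61/1076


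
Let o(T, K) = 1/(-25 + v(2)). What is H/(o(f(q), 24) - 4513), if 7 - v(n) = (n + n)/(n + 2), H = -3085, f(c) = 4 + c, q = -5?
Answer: 58615/85748 ≈ 0.68357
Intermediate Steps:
v(n) = 7 - 2*n/(2 + n) (v(n) = 7 - (n + n)/(n + 2) = 7 - 2*n/(2 + n))
o(T, K) = -1/19 (o(T, K) = 1/(-25 + (14 + 5*2)/(2 + 2)) = 1/(-25 + (14 + 10)/4) = 1/(-25 + (¼)*24) = 1/(-25 + 6) = 1/(-19) = -1/19)
H/(o(f(q), 24) - 4513) = -3085/(-1/19 - 4513) = -3085/(-85748/19) = -3085*(-19/85748) = 58615/85748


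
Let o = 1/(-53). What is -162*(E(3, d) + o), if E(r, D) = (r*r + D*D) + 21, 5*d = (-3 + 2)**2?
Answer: -6444036/1325 ≈ -4863.4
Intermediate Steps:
o = -1/53 ≈ -0.018868
d = 1/5 (d = (-3 + 2)**2/5 = (1/5)*(-1)**2 = (1/5)*1 = 1/5 ≈ 0.20000)
E(r, D) = 21 + D**2 + r**2 (E(r, D) = (r**2 + D**2) + 21 = (D**2 + r**2) + 21 = 21 + D**2 + r**2)
-162*(E(3, d) + o) = -162*((21 + (1/5)**2 + 3**2) - 1/53) = -162*((21 + 1/25 + 9) - 1/53) = -162*(751/25 - 1/53) = -162*39778/1325 = -6444036/1325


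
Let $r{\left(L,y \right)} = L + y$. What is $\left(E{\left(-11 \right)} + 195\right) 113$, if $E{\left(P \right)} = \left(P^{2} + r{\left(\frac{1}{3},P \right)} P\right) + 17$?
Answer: $\frac{152663}{3} \approx 50888.0$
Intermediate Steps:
$E{\left(P \right)} = 17 + P^{2} + P \left(\frac{1}{3} + P\right)$ ($E{\left(P \right)} = \left(P^{2} + \left(\frac{1}{3} + P\right) P\right) + 17 = \left(P^{2} + P \left(\frac{1}{3} + P\right)\right) + 17 = 17 + P^{2} + P \left(\frac{1}{3} + P\right)$)
$\left(E{\left(-11 \right)} + 195\right) 113 = \left(\left(17 + 2 \left(-11\right)^{2} + \frac{1}{3} \left(-11\right)\right) + 195\right) 113 = \left(\left(17 + 2 \cdot 121 - \frac{11}{3}\right) + 195\right) 113 = \left(\left(17 + 242 - \frac{11}{3}\right) + 195\right) 113 = \left(\frac{766}{3} + 195\right) 113 = \frac{1351}{3} \cdot 113 = \frac{152663}{3}$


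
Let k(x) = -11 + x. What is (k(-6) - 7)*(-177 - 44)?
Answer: 5304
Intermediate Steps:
(k(-6) - 7)*(-177 - 44) = ((-11 - 6) - 7)*(-177 - 44) = (-17 - 7)*(-221) = -24*(-221) = 5304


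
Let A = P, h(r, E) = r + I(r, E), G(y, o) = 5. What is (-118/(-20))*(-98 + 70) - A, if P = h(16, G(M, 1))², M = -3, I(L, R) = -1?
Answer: -1951/5 ≈ -390.20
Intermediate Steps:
h(r, E) = -1 + r (h(r, E) = r - 1 = -1 + r)
P = 225 (P = (-1 + 16)² = 15² = 225)
A = 225
(-118/(-20))*(-98 + 70) - A = (-118/(-20))*(-98 + 70) - 1*225 = -118*(-1/20)*(-28) - 225 = (59/10)*(-28) - 225 = -826/5 - 225 = -1951/5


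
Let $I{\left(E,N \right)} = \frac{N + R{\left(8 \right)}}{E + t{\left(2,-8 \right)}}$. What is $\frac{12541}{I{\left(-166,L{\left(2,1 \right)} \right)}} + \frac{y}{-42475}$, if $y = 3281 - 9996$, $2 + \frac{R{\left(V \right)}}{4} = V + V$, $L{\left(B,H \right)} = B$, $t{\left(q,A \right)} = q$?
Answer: $- \frac{8735896243}{246355} \approx -35461.0$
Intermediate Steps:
$R{\left(V \right)} = -8 + 8 V$ ($R{\left(V \right)} = -8 + 4 \left(V + V\right) = -8 + 4 \cdot 2 V = -8 + 8 V$)
$I{\left(E,N \right)} = \frac{56 + N}{2 + E}$ ($I{\left(E,N \right)} = \frac{N + \left(-8 + 8 \cdot 8\right)}{E + 2} = \frac{N + \left(-8 + 64\right)}{2 + E} = \frac{N + 56}{2 + E} = \frac{56 + N}{2 + E}$)
$y = -6715$ ($y = 3281 - 9996 = -6715$)
$\frac{12541}{I{\left(-166,L{\left(2,1 \right)} \right)}} + \frac{y}{-42475} = \frac{12541}{\frac{1}{2 - 166} \left(56 + 2\right)} - \frac{6715}{-42475} = \frac{12541}{\frac{1}{-164} \cdot 58} - - \frac{1343}{8495} = \frac{12541}{\left(- \frac{1}{164}\right) 58} + \frac{1343}{8495} = \frac{12541}{- \frac{29}{82}} + \frac{1343}{8495} = 12541 \left(- \frac{82}{29}\right) + \frac{1343}{8495} = - \frac{1028362}{29} + \frac{1343}{8495} = - \frac{8735896243}{246355}$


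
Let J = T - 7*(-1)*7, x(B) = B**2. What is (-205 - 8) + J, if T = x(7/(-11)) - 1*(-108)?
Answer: -6727/121 ≈ -55.595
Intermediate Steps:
T = 13117/121 (T = (7/(-11))**2 - 1*(-108) = (7*(-1/11))**2 + 108 = (-7/11)**2 + 108 = 49/121 + 108 = 13117/121 ≈ 108.40)
J = 19046/121 (J = 13117/121 - 7*(-1)*7 = 13117/121 - (-7)*7 = 13117/121 - 1*(-49) = 13117/121 + 49 = 19046/121 ≈ 157.41)
(-205 - 8) + J = (-205 - 8) + 19046/121 = -213 + 19046/121 = -6727/121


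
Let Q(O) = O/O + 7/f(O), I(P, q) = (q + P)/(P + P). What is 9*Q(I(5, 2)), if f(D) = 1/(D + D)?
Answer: 486/5 ≈ 97.200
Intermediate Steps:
I(P, q) = (P + q)/(2*P) (I(P, q) = (P + q)/((2*P)) = (P + q)*(1/(2*P)) = (P + q)/(2*P))
f(D) = 1/(2*D)
Q(O) = 1 + 14*O (Q(O) = O/O + 7/((1/(2*O))) = 1 + 7*(2*O) = 1 + 14*O)
9*Q(I(5, 2)) = 9*(1 + 14*((½)*(5 + 2)/5)) = 9*(1 + 14*((½)*(⅕)*7)) = 9*(1 + 14*(7/10)) = 9*(1 + 49/5) = 9*(54/5) = 486/5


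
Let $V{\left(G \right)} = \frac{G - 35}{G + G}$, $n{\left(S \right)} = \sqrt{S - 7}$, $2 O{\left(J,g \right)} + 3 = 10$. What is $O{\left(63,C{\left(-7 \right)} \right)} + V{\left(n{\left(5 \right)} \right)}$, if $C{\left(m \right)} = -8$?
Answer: $4 + \frac{35 i \sqrt{2}}{4} \approx 4.0 + 12.374 i$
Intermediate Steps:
$O{\left(J,g \right)} = \frac{7}{2}$ ($O{\left(J,g \right)} = - \frac{3}{2} + \frac{1}{2} \cdot 10 = - \frac{3}{2} + 5 = \frac{7}{2}$)
$n{\left(S \right)} = \sqrt{-7 + S}$
$V{\left(G \right)} = \frac{-35 + G}{2 G}$ ($V{\left(G \right)} = \frac{G - 35}{2 G} = \left(-35 + G\right) \frac{1}{2 G} = \frac{-35 + G}{2 G}$)
$O{\left(63,C{\left(-7 \right)} \right)} + V{\left(n{\left(5 \right)} \right)} = \frac{7}{2} + \frac{-35 + \sqrt{-7 + 5}}{2 \sqrt{-7 + 5}} = \frac{7}{2} + \frac{-35 + \sqrt{-2}}{2 \sqrt{-2}} = \frac{7}{2} + \frac{-35 + i \sqrt{2}}{2 i \sqrt{2}} = \frac{7}{2} + \frac{- \frac{i \sqrt{2}}{2} \left(-35 + i \sqrt{2}\right)}{2} = \frac{7}{2} - \frac{i \sqrt{2} \left(-35 + i \sqrt{2}\right)}{4}$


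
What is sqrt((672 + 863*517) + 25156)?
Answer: sqrt(471999) ≈ 687.02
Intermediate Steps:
sqrt((672 + 863*517) + 25156) = sqrt((672 + 446171) + 25156) = sqrt(446843 + 25156) = sqrt(471999)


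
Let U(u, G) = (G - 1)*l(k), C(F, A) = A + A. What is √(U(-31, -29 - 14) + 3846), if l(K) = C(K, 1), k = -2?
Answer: √3758 ≈ 61.303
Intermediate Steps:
C(F, A) = 2*A
l(K) = 2 (l(K) = 2*1 = 2)
U(u, G) = -2 + 2*G (U(u, G) = (G - 1)*2 = (-1 + G)*2 = -2 + 2*G)
√(U(-31, -29 - 14) + 3846) = √((-2 + 2*(-29 - 14)) + 3846) = √((-2 + 2*(-43)) + 3846) = √((-2 - 86) + 3846) = √(-88 + 3846) = √3758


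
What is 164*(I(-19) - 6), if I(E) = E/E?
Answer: -820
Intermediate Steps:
I(E) = 1
164*(I(-19) - 6) = 164*(1 - 6) = 164*(-5) = -820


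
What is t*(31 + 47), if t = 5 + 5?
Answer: 780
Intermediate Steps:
t = 10
t*(31 + 47) = 10*(31 + 47) = 10*78 = 780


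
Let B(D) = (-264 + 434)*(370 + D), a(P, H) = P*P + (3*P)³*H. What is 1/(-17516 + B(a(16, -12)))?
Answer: -1/225518776 ≈ -4.4342e-9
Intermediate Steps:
a(P, H) = P² + 27*H*P³ (a(P, H) = P² + (27*P³)*H = P² + 27*H*P³)
B(D) = 62900 + 170*D (B(D) = 170*(370 + D) = 62900 + 170*D)
1/(-17516 + B(a(16, -12))) = 1/(-17516 + (62900 + 170*(16²*(1 + 27*(-12)*16)))) = 1/(-17516 + (62900 + 170*(256*(1 - 5184)))) = 1/(-17516 + (62900 + 170*(256*(-5183)))) = 1/(-17516 + (62900 + 170*(-1326848))) = 1/(-17516 + (62900 - 225564160)) = 1/(-17516 - 225501260) = 1/(-225518776) = -1/225518776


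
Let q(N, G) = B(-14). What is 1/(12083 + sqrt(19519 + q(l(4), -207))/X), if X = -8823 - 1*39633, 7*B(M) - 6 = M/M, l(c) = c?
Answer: 443292029667/5356297594466056 + 6057*sqrt(305)/5356297594466056 ≈ 8.2761e-5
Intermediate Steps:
B(M) = 1 (B(M) = 6/7 + (M/M)/7 = 6/7 + (1/7)*1 = 6/7 + 1/7 = 1)
q(N, G) = 1
X = -48456 (X = -8823 - 39633 = -48456)
1/(12083 + sqrt(19519 + q(l(4), -207))/X) = 1/(12083 + sqrt(19519 + 1)/(-48456)) = 1/(12083 + sqrt(19520)*(-1/48456)) = 1/(12083 + (8*sqrt(305))*(-1/48456)) = 1/(12083 - sqrt(305)/6057)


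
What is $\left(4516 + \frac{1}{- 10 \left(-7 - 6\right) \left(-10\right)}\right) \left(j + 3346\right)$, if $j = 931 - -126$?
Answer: $\frac{25849127997}{1300} \approx 1.9884 \cdot 10^{7}$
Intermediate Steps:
$j = 1057$ ($j = 931 + 126 = 1057$)
$\left(4516 + \frac{1}{- 10 \left(-7 - 6\right) \left(-10\right)}\right) \left(j + 3346\right) = \left(4516 + \frac{1}{- 10 \left(-7 - 6\right) \left(-10\right)}\right) \left(1057 + 3346\right) = \left(4516 + \frac{1}{- 10 \left(-7 - 6\right) \left(-10\right)}\right) 4403 = \left(4516 + \frac{1}{\left(-10\right) \left(-13\right) \left(-10\right)}\right) 4403 = \left(4516 + \frac{1}{130 \left(-10\right)}\right) 4403 = \left(4516 + \frac{1}{-1300}\right) 4403 = \left(4516 - \frac{1}{1300}\right) 4403 = \frac{5870799}{1300} \cdot 4403 = \frac{25849127997}{1300}$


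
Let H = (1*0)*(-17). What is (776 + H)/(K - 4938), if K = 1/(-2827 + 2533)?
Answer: -228144/1451773 ≈ -0.15715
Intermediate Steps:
H = 0 (H = 0*(-17) = 0)
K = -1/294 (K = 1/(-294) = -1/294 ≈ -0.0034014)
(776 + H)/(K - 4938) = (776 + 0)/(-1/294 - 4938) = 776/(-1451773/294) = 776*(-294/1451773) = -228144/1451773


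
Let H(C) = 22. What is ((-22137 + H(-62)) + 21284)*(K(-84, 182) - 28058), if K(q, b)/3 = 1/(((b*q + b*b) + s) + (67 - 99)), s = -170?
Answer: 137052611013/5878 ≈ 2.3316e+7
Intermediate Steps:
K(q, b) = 3/(-202 + b**2 + b*q) (K(q, b) = 3/(((b*q + b*b) - 170) + (67 - 99)) = 3/(((b*q + b**2) - 170) - 32) = 3/(((b**2 + b*q) - 170) - 32) = 3/((-170 + b**2 + b*q) - 32) = 3/(-202 + b**2 + b*q))
((-22137 + H(-62)) + 21284)*(K(-84, 182) - 28058) = ((-22137 + 22) + 21284)*(3/(-202 + 182**2 + 182*(-84)) - 28058) = (-22115 + 21284)*(3/(-202 + 33124 - 15288) - 28058) = -831*(3/17634 - 28058) = -831*(3*(1/17634) - 28058) = -831*(1/5878 - 28058) = -831*(-164924923/5878) = 137052611013/5878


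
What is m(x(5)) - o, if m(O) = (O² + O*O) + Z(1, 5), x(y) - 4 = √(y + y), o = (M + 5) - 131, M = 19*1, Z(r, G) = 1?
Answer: 160 + 16*√10 ≈ 210.60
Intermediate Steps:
M = 19
o = -107 (o = (19 + 5) - 131 = 24 - 131 = -107)
x(y) = 4 + √2*√y (x(y) = 4 + √(y + y) = 4 + √(2*y) = 4 + √2*√y)
m(O) = 1 + 2*O² (m(O) = (O² + O*O) + 1 = (O² + O²) + 1 = 2*O² + 1 = 1 + 2*O²)
m(x(5)) - o = (1 + 2*(4 + √2*√5)²) - 1*(-107) = (1 + 2*(4 + √10)²) + 107 = 108 + 2*(4 + √10)²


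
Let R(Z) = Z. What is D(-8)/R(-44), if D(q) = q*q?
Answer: -16/11 ≈ -1.4545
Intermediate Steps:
D(q) = q²
D(-8)/R(-44) = (-8)²/(-44) = 64*(-1/44) = -16/11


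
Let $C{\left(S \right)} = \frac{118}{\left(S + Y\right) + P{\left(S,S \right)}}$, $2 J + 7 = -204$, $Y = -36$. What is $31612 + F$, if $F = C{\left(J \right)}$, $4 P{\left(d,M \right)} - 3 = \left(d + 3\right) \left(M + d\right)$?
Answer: $\frac{1331782892}{42129} \approx 31612.0$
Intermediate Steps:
$P{\left(d,M \right)} = \frac{3}{4} + \frac{\left(3 + d\right) \left(M + d\right)}{4}$ ($P{\left(d,M \right)} = \frac{3}{4} + \frac{\left(d + 3\right) \left(M + d\right)}{4} = \frac{3}{4} + \frac{\left(3 + d\right) \left(M + d\right)}{4}$)
$J = - \frac{211}{2}$ ($J = - \frac{7}{2} + \frac{1}{2} \left(-204\right) = - \frac{7}{2} - 102 = - \frac{211}{2} \approx -105.5$)
$C{\left(S \right)} = \frac{118}{- \frac{141}{4} + \frac{S^{2}}{2} + \frac{5 S}{2}}$ ($C{\left(S \right)} = \frac{118}{\left(S - 36\right) + \left(\frac{3}{4} + \frac{S^{2}}{4} + \frac{3 S}{4} + \frac{3 S}{4} + \frac{S S}{4}\right)} = \frac{118}{\left(-36 + S\right) + \left(\frac{3}{4} + \frac{S^{2}}{4} + \frac{3 S}{4} + \frac{3 S}{4} + \frac{S^{2}}{4}\right)} = \frac{118}{\left(-36 + S\right) + \left(\frac{3}{4} + \frac{S^{2}}{2} + \frac{3 S}{2}\right)} = \frac{118}{- \frac{141}{4} + \frac{S^{2}}{2} + \frac{5 S}{2}}$)
$F = \frac{944}{42129}$ ($F = \frac{472}{-141 + 2 \left(- \frac{211}{2}\right)^{2} + 10 \left(- \frac{211}{2}\right)} = \frac{472}{-141 + 2 \cdot \frac{44521}{4} - 1055} = \frac{472}{-141 + \frac{44521}{2} - 1055} = \frac{472}{\frac{42129}{2}} = 472 \cdot \frac{2}{42129} = \frac{944}{42129} \approx 0.022407$)
$31612 + F = 31612 + \frac{944}{42129} = \frac{1331782892}{42129}$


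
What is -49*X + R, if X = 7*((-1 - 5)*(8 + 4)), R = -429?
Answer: 24267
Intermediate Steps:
X = -504 (X = 7*(-6*12) = 7*(-72) = -504)
-49*X + R = -49*(-504) - 429 = 24696 - 429 = 24267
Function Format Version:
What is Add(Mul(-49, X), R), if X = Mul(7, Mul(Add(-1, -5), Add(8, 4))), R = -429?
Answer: 24267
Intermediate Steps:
X = -504 (X = Mul(7, Mul(-6, 12)) = Mul(7, -72) = -504)
Add(Mul(-49, X), R) = Add(Mul(-49, -504), -429) = Add(24696, -429) = 24267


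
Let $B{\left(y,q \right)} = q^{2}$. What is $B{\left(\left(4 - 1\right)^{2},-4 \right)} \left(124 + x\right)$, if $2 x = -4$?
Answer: $1952$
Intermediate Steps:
$x = -2$ ($x = \frac{1}{2} \left(-4\right) = -2$)
$B{\left(\left(4 - 1\right)^{2},-4 \right)} \left(124 + x\right) = \left(-4\right)^{2} \left(124 - 2\right) = 16 \cdot 122 = 1952$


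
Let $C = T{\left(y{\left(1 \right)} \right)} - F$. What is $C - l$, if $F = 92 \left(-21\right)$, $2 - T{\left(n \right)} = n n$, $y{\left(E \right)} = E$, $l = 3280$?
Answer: $-1347$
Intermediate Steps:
$T{\left(n \right)} = 2 - n^{2}$ ($T{\left(n \right)} = 2 - n n = 2 - n^{2}$)
$F = -1932$
$C = 1933$ ($C = \left(2 - 1^{2}\right) - -1932 = \left(2 - 1\right) + 1932 = 1 + 1932 = 1933$)
$C - l = 1933 - 3280 = -1347$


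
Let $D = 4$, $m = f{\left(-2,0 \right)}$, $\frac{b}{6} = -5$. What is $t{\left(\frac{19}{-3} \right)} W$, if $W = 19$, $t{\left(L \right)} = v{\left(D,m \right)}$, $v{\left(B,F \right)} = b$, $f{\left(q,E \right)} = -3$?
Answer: $-570$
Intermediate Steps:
$b = -30$ ($b = 6 \left(-5\right) = -30$)
$m = -3$
$v{\left(B,F \right)} = -30$
$t{\left(L \right)} = -30$
$t{\left(\frac{19}{-3} \right)} W = \left(-30\right) 19 = -570$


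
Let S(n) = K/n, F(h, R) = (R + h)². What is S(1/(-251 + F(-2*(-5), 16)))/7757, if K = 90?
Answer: 38250/7757 ≈ 4.9310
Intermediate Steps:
S(n) = 90/n
S(1/(-251 + F(-2*(-5), 16)))/7757 = (90/(1/(-251 + (16 - 2*(-5))²)))/7757 = (90/(1/(-251 + (16 + 10)²)))*(1/7757) = (90/(1/(-251 + 26²)))*(1/7757) = (90/(1/(-251 + 676)))*(1/7757) = (90/(1/425))*(1/7757) = (90*425)*(1/7757) = 38250*(1/7757) = 38250/7757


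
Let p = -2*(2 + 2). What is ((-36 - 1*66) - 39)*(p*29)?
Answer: 32712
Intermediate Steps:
p = -8 (p = -2*4 = -8)
((-36 - 1*66) - 39)*(p*29) = ((-36 - 1*66) - 39)*(-8*29) = ((-36 - 66) - 39)*(-232) = (-102 - 39)*(-232) = -141*(-232) = 32712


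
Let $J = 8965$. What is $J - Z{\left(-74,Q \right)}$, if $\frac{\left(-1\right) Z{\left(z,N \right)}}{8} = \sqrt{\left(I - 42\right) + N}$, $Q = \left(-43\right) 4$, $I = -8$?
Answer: $8965 + 8 i \sqrt{222} \approx 8965.0 + 119.2 i$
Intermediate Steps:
$Q = -172$
$Z{\left(z,N \right)} = - 8 \sqrt{-50 + N}$ ($Z{\left(z,N \right)} = - 8 \sqrt{\left(-8 - 42\right) + N} = - 8 \sqrt{-50 + N}$)
$J - Z{\left(-74,Q \right)} = 8965 - - 8 \sqrt{-50 - 172} = 8965 - - 8 \sqrt{-222} = 8965 - - 8 i \sqrt{222} = 8965 + 8 i \sqrt{222}$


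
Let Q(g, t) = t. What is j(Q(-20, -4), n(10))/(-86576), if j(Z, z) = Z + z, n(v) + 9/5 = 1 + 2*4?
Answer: -1/27055 ≈ -3.6962e-5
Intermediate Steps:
n(v) = 36/5 (n(v) = -9/5 + (1 + 2*4) = -9/5 + (1 + 8) = -9/5 + 9 = 36/5)
j(Q(-20, -4), n(10))/(-86576) = (-4 + 36/5)/(-86576) = (16/5)*(-1/86576) = -1/27055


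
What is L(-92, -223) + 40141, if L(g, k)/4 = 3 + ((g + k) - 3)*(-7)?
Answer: 49057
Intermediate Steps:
L(g, k) = 96 - 28*g - 28*k (L(g, k) = 4*(3 + ((g + k) - 3)*(-7)) = 4*(3 + (-3 + g + k)*(-7)) = 4*(3 + (21 - 7*g - 7*k)) = 4*(24 - 7*g - 7*k) = 96 - 28*g - 28*k)
L(-92, -223) + 40141 = (96 - 28*(-92) - 28*(-223)) + 40141 = (96 + 2576 + 6244) + 40141 = 8916 + 40141 = 49057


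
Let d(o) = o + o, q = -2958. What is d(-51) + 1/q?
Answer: -301717/2958 ≈ -102.00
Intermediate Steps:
d(o) = 2*o
d(-51) + 1/q = 2*(-51) + 1/(-2958) = -102 - 1/2958 = -301717/2958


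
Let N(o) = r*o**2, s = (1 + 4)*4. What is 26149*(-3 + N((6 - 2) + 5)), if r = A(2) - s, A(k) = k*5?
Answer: -21259137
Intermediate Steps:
s = 20 (s = 5*4 = 20)
A(k) = 5*k
r = -10 (r = 5*2 - 1*20 = 10 - 20 = -10)
N(o) = -10*o**2
26149*(-3 + N((6 - 2) + 5)) = 26149*(-3 - 10*((6 - 2) + 5)**2) = 26149*(-3 - 10*(4 + 5)**2) = 26149*(-3 - 10*9**2) = 26149*(-3 - 10*81) = 26149*(-3 - 810) = 26149*(-813) = -21259137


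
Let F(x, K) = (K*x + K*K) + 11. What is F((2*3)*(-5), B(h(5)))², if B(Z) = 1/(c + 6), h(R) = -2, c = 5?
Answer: 1004004/14641 ≈ 68.575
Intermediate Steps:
B(Z) = 1/11 (B(Z) = 1/(5 + 6) = 1/11)
F(x, K) = 11 + K² + K*x (F(x, K) = (K*x + K²) + 11 = (K² + K*x) + 11 = 11 + K² + K*x)
F((2*3)*(-5), B(h(5)))² = (11 + (1/11)² + ((2*3)*(-5))/11)² = (11 + 1/121 + (6*(-5))/11)² = (11 + 1/121 + (1/11)*(-30))² = (11 + 1/121 - 30/11)² = (1002/121)² = 1004004/14641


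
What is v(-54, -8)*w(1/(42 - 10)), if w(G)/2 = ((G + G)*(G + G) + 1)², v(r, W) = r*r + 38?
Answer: 97554373/16384 ≈ 5954.3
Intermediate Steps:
v(r, W) = 38 + r² (v(r, W) = r² + 38 = 38 + r²)
w(G) = 2*(1 + 4*G²)² (w(G) = 2*((G + G)*(G + G) + 1)² = 2*((2*G)*(2*G) + 1)² = 2*(4*G² + 1)² = 2*(1 + 4*G²)²)
v(-54, -8)*w(1/(42 - 10)) = (38 + (-54)²)*(2*(1 + 4*(1/(42 - 10))²)²) = (38 + 2916)*(2*(1 + 4*(1/32)²)²) = 2954*(2*(1 + 4*(1/32)²)²) = 2954*(2*(1 + 4*(1/1024))²) = 2954*(2*(1 + 1/256)²) = 2954*(2*(257/256)²) = 2954*(2*(66049/65536)) = 2954*(66049/32768) = 97554373/16384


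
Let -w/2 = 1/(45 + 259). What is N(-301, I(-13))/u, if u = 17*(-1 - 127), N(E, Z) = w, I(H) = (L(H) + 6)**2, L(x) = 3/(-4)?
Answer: 1/330752 ≈ 3.0234e-6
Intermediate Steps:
L(x) = -3/4 (L(x) = 3*(-1/4) = -3/4)
I(H) = 441/16 (I(H) = (-3/4 + 6)**2 = (21/4)**2 = 441/16)
w = -1/152 (w = -2/(45 + 259) = -2/304 = -2*1/304 = -1/152 ≈ -0.0065789)
N(E, Z) = -1/152
u = -2176 (u = 17*(-128) = -2176)
N(-301, I(-13))/u = -1/152/(-2176) = -1/152*(-1/2176) = 1/330752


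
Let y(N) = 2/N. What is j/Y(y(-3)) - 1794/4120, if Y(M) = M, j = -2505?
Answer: 7739553/2060 ≈ 3757.1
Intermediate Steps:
j/Y(y(-3)) - 1794/4120 = -2505/(2/(-3)) - 1794/4120 = -2505/(2*(-⅓)) - 1794*1/4120 = -2505/(-⅔) - 897/2060 = -2505*(-3/2) - 897/2060 = 7515/2 - 897/2060 = 7739553/2060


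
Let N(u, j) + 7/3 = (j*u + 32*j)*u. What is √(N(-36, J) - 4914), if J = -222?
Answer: I*√331959/3 ≈ 192.05*I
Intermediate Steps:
N(u, j) = -7/3 + u*(32*j + j*u) (N(u, j) = -7/3 + (j*u + 32*j)*u = -7/3 + (32*j + j*u)*u = -7/3 + u*(32*j + j*u))
√(N(-36, J) - 4914) = √((-7/3 - 222*(-36)² + 32*(-222)*(-36)) - 4914) = √((-7/3 - 222*1296 + 255744) - 4914) = √((-7/3 - 287712 + 255744) - 4914) = √(-95911/3 - 4914) = √(-110653/3) = I*√331959/3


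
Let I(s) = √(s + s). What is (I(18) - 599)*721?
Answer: -427553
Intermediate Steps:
I(s) = √2*√s (I(s) = √(2*s) = √2*√s)
(I(18) - 599)*721 = (√2*√18 - 599)*721 = (√2*(3*√2) - 599)*721 = (6 - 599)*721 = -593*721 = -427553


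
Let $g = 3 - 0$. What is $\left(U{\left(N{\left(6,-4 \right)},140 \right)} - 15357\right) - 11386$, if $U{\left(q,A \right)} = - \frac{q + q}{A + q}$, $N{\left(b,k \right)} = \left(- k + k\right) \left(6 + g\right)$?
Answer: $-26743$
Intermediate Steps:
$g = 3$ ($g = 3 + 0 = 3$)
$N{\left(b,k \right)} = 0$ ($N{\left(b,k \right)} = \left(- k + k\right) \left(6 + 3\right) = 0 \cdot 9 = 0$)
$U{\left(q,A \right)} = - \frac{2 q}{A + q}$
$\left(U{\left(N{\left(6,-4 \right)},140 \right)} - 15357\right) - 11386 = \left(\left(-2\right) 0 \frac{1}{140 + 0} - 15357\right) - 11386 = \left(\left(-2\right) 0 \cdot \frac{1}{140} - 15357\right) - 11386 = \left(0 - 15357\right) - 11386 = -15357 - 11386 = -26743$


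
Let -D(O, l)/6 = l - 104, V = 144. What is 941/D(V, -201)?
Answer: 941/1830 ≈ 0.51421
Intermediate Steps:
D(O, l) = 624 - 6*l (D(O, l) = -6*(l - 104) = -6*(-104 + l) = 624 - 6*l)
941/D(V, -201) = 941/(624 - 6*(-201)) = 941/(624 + 1206) = 941/1830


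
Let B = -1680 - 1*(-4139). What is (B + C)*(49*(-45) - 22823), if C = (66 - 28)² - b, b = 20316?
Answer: 410784564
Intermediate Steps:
C = -18872 (C = (66 - 28)² - 1*20316 = 38² - 20316 = 1444 - 20316 = -18872)
B = 2459 (B = -1680 + 4139 = 2459)
(B + C)*(49*(-45) - 22823) = (2459 - 18872)*(49*(-45) - 22823) = -16413*(-2205 - 22823) = -16413*(-25028) = 410784564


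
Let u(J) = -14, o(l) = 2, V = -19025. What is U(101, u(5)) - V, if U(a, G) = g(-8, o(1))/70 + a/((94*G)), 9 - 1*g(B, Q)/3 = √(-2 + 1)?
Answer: 125186533/6580 - 3*I/70 ≈ 19025.0 - 0.042857*I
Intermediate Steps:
g(B, Q) = 27 - 3*I (g(B, Q) = 27 - 3*√(-2 + 1) = 27 - 3*I)
U(a, G) = 27/70 - 3*I/70 + a/(94*G) (U(a, G) = (27 - 3*I)/70 + a/((94*G)) = (27 - 3*I)*(1/70) + a*(1/(94*G)) = (27/70 - 3*I/70) + a/(94*G) = 27/70 - 3*I/70 + a/(94*G))
U(101, u(5)) - V = (1/3290)*(35*101 + 141*(-14)*(9 - I))/(-14) - 1*(-19025) = (1/3290)*(-1/14)*(3535 + (-17766 + 1974*I)) + 19025 = (1/3290)*(-1/14)*(-14231 + 1974*I) + 19025 = (2033/6580 - 3*I/70) + 19025 = 125186533/6580 - 3*I/70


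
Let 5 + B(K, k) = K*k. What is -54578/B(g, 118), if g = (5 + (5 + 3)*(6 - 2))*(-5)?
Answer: 54578/21835 ≈ 2.4996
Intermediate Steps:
g = -185 (g = (5 + 8*4)*(-5) = (5 + 32)*(-5) = 37*(-5) = -185)
B(K, k) = -5 + K*k
-54578/B(g, 118) = -54578/(-5 - 185*118) = -54578/(-5 - 21830) = -54578/(-21835) = -54578*(-1/21835) = 54578/21835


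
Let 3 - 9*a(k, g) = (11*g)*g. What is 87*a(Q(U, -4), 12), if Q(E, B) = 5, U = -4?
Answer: -15283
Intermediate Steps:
a(k, g) = ⅓ - 11*g²/9 (a(k, g) = ⅓ - 11*g*g/9 = ⅓ - 11*g²/9)
87*a(Q(U, -4), 12) = 87*(⅓ - 11/9*12²) = 87*(⅓ - 11/9*144) = 87*(⅓ - 176) = 87*(-527/3) = -15283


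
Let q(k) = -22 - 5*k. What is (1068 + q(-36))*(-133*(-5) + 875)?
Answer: 1888040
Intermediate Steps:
(1068 + q(-36))*(-133*(-5) + 875) = (1068 + (-22 - 5*(-36)))*(-133*(-5) + 875) = (1068 + (-22 + 180))*(665 + 875) = (1068 + 158)*1540 = 1226*1540 = 1888040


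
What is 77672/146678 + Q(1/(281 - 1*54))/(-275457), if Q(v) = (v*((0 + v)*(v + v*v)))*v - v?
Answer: 131589587264806887979/248497488128406650289 ≈ 0.52954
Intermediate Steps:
Q(v) = -v + v**3*(v + v**2) (Q(v) = (v*(v*(v + v**2)))*v - v = (v**2*(v + v**2))*v - v = v**3*(v + v**2) - v = -v + v**3*(v + v**2))
77672/146678 + Q(1/(281 - 1*54))/(-275457) = 77672/146678 + ((1/(281 - 1*54))**4 + (1/(281 - 1*54))**5 - 1/(281 - 1*54))/(-275457) = 77672*(1/146678) + ((1/(281 - 54))**4 + (1/(281 - 54))**5 - 1/(281 - 54))*(-1/275457) = 5548/10477 + ((1/227)**4 + (1/227)**5 - 1/227)*(-1/275457) = 5548/10477 + ((1/227)**4 + (1/227)**5 - 1*1/227)*(-1/275457) = 5548/10477 + (1/2655237841 + 1/602738989907 - 1/227)*(-1/275457) = 5548/10477 - 2655237613/602738989907*(-1/275457) = 5548/10477 + 379319659/23718381991830357 = 131589587264806887979/248497488128406650289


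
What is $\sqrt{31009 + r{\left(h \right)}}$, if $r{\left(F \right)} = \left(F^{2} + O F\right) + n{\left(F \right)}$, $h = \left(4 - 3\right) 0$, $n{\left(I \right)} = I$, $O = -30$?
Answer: $\sqrt{31009} \approx 176.09$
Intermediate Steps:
$h = 0$ ($h = 1 \cdot 0 = 0$)
$r{\left(F \right)} = F^{2} - 29 F$ ($r{\left(F \right)} = \left(F^{2} - 30 F\right) + F = F^{2} - 29 F$)
$\sqrt{31009 + r{\left(h \right)}} = \sqrt{31009 + 0 \left(-29 + 0\right)} = \sqrt{31009 + 0 \left(-29\right)} = \sqrt{31009 + 0} = \sqrt{31009}$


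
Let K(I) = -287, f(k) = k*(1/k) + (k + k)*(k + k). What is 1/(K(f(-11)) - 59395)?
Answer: -1/59682 ≈ -1.6755e-5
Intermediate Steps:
f(k) = 1 + 4*k² (f(k) = k/k + (2*k)*(2*k) = 1 + 4*k²)
1/(K(f(-11)) - 59395) = 1/(-287 - 59395) = 1/(-59682) = -1/59682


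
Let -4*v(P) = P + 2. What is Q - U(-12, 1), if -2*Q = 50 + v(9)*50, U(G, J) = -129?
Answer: 691/4 ≈ 172.75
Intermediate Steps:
v(P) = -1/2 - P/4 (v(P) = -(P + 2)/4 = -(2 + P)/4 = -1/2 - P/4)
Q = 175/4 (Q = -(50 + (-1/2 - 1/4*9)*50)/2 = -(50 + (-1/2 - 9/4)*50)/2 = -(50 - 11/4*50)/2 = -(50 - 275/2)/2 = -1/2*(-175/2) = 175/4 ≈ 43.750)
Q - U(-12, 1) = 175/4 - 1*(-129) = 175/4 + 129 = 691/4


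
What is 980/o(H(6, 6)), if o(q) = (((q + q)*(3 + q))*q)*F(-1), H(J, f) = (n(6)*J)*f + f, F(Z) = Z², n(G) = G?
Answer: 49/1108890 ≈ 4.4188e-5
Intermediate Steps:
H(J, f) = f + 6*J*f (H(J, f) = (6*J)*f + f = 6*J*f + f = f + 6*J*f)
o(q) = 2*q²*(3 + q) (o(q) = (((q + q)*(3 + q))*q)*(-1)² = (((2*q)*(3 + q))*q)*1 = ((2*q*(3 + q))*q)*1 = (2*q²*(3 + q))*1 = 2*q²*(3 + q))
980/o(H(6, 6)) = 980/((2*(6*(1 + 6*6))²*(3 + 6*(1 + 6*6)))) = 980/((2*(6*(1 + 36))²*(3 + 6*(1 + 36)))) = 980/((2*(6*37)²*(3 + 6*37))) = 980/((2*222²*(3 + 222))) = 980/((2*49284*225)) = 980/22177800 = 980*(1/22177800) = 49/1108890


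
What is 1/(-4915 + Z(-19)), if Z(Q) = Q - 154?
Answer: -1/5088 ≈ -0.00019654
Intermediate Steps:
Z(Q) = -154 + Q
1/(-4915 + Z(-19)) = 1/(-4915 + (-154 - 19)) = 1/(-4915 - 173) = 1/(-5088) = -1/5088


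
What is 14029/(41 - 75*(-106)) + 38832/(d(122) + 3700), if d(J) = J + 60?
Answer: 60794515/5170177 ≈ 11.759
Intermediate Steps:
d(J) = 60 + J
14029/(41 - 75*(-106)) + 38832/(d(122) + 3700) = 14029/(41 - 75*(-106)) + 38832/((60 + 122) + 3700) = 14029/(41 + 7950) + 38832/(182 + 3700) = 14029/7991 + 38832/3882 = 14029*(1/7991) + 38832*(1/3882) = 14029/7991 + 6472/647 = 60794515/5170177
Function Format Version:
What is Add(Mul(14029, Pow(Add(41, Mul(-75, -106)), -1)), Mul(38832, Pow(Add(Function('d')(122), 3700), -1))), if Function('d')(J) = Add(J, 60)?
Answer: Rational(60794515, 5170177) ≈ 11.759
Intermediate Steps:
Function('d')(J) = Add(60, J)
Add(Mul(14029, Pow(Add(41, Mul(-75, -106)), -1)), Mul(38832, Pow(Add(Function('d')(122), 3700), -1))) = Add(Mul(14029, Pow(Add(41, Mul(-75, -106)), -1)), Mul(38832, Pow(Add(Add(60, 122), 3700), -1))) = Add(Mul(14029, Pow(Add(41, 7950), -1)), Mul(38832, Pow(Add(182, 3700), -1))) = Add(Mul(14029, Pow(7991, -1)), Mul(38832, Pow(3882, -1))) = Add(Mul(14029, Rational(1, 7991)), Mul(38832, Rational(1, 3882))) = Add(Rational(14029, 7991), Rational(6472, 647)) = Rational(60794515, 5170177)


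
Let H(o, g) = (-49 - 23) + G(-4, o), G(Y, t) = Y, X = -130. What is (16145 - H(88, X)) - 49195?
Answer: -32974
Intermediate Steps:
H(o, g) = -76 (H(o, g) = (-49 - 23) - 4 = -72 - 4 = -76)
(16145 - H(88, X)) - 49195 = (16145 - 1*(-76)) - 49195 = (16145 + 76) - 49195 = 16221 - 49195 = -32974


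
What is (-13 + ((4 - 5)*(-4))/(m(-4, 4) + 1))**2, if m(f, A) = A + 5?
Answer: 3969/25 ≈ 158.76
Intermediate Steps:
m(f, A) = 5 + A
(-13 + ((4 - 5)*(-4))/(m(-4, 4) + 1))**2 = (-13 + ((4 - 5)*(-4))/((5 + 4) + 1))**2 = (-13 + (-1*(-4))/(9 + 1))**2 = (-13 + 4/10)**2 = (-13 + 4*(1/10))**2 = (-13 + 2/5)**2 = (-63/5)**2 = 3969/25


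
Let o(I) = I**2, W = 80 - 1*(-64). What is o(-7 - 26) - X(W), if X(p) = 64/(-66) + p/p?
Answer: 35936/33 ≈ 1089.0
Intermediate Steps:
W = 144 (W = 80 + 64 = 144)
X(p) = 1/33 (X(p) = 64*(-1/66) + 1 = -32/33 + 1 = 1/33)
o(-7 - 26) - X(W) = (-7 - 26)**2 - 1*1/33 = (-33)**2 - 1/33 = 1089 - 1/33 = 35936/33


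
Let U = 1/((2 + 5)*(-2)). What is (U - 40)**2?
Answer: 314721/196 ≈ 1605.7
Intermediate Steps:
U = -1/14 (U = 1/(7*(-2)) = 1/(-14) = -1/14 ≈ -0.071429)
(U - 40)**2 = (-1/14 - 40)**2 = (-561/14)**2 = 314721/196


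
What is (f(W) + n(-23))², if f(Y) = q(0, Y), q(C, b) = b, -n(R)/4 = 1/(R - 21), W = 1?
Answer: 144/121 ≈ 1.1901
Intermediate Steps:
n(R) = -4/(-21 + R) (n(R) = -4/(R - 21) = -4/(-21 + R))
f(Y) = Y
(f(W) + n(-23))² = (1 - 4/(-21 - 23))² = (1 - 4/(-44))² = (1 - 4*(-1/44))² = (1 + 1/11)² = (12/11)² = 144/121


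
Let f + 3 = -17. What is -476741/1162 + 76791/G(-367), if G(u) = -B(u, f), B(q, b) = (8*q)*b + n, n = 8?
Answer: -4681212765/11373656 ≈ -411.58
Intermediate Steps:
f = -20 (f = -3 - 17 = -20)
B(q, b) = 8 + 8*b*q (B(q, b) = (8*q)*b + 8 = 8*b*q + 8 = 8 + 8*b*q)
G(u) = -8 + 160*u (G(u) = -(8 + 8*(-20)*u) = -(8 - 160*u) = -8 + 160*u)
-476741/1162 + 76791/G(-367) = -476741/1162 + 76791/(-8 + 160*(-367)) = -476741*1/1162 + 76791/(-8 - 58720) = -476741/1162 + 76791/(-58728) = -476741/1162 + 76791*(-1/58728) = -476741/1162 - 25597/19576 = -4681212765/11373656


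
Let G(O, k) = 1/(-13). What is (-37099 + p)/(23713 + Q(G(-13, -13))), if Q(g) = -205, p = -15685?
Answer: -13196/5877 ≈ -2.2454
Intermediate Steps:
G(O, k) = -1/13
(-37099 + p)/(23713 + Q(G(-13, -13))) = (-37099 - 15685)/(23713 - 205) = -52784/23508 = -52784*1/23508 = -13196/5877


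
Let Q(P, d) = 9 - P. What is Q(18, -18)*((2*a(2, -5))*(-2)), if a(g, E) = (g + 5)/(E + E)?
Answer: -126/5 ≈ -25.200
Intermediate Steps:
a(g, E) = (5 + g)/(2*E) (a(g, E) = (5 + g)/((2*E)) = (5 + g)*(1/(2*E)) = (5 + g)/(2*E))
Q(18, -18)*((2*a(2, -5))*(-2)) = (9 - 1*18)*((2*((1/2)*(5 + 2)/(-5)))*(-2)) = (9 - 18)*((2*((1/2)*(-1/5)*7))*(-2)) = -9*2*(-7/10)*(-2) = -(-63)*(-2)/5 = -9*14/5 = -126/5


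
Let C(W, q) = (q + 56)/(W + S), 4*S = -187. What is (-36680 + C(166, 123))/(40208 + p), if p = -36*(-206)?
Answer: -4373911/5679162 ≈ -0.77017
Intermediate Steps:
p = 7416
S = -187/4 (S = (¼)*(-187) = -187/4 ≈ -46.750)
C(W, q) = (56 + q)/(-187/4 + W) (C(W, q) = (q + 56)/(W - 187/4) = (56 + q)/(-187/4 + W))
(-36680 + C(166, 123))/(40208 + p) = (-36680 + 4*(56 + 123)/(-187 + 4*166))/(40208 + 7416) = (-36680 + 4*179/(-187 + 664))/47624 = (-36680 + 4*179/477)*(1/47624) = (-36680 + 4*(1/477)*179)*(1/47624) = (-36680 + 716/477)*(1/47624) = -17495644/477*1/47624 = -4373911/5679162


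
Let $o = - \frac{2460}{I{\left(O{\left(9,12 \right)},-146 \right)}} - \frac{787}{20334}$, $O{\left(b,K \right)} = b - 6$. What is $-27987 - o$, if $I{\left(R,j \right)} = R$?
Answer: $- \frac{552412991}{20334} \approx -27167.0$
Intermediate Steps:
$O{\left(b,K \right)} = -6 + b$
$o = - \frac{16674667}{20334}$ ($o = - \frac{2460}{-6 + 9} - \frac{787}{20334} = - \frac{2460}{3} - \frac{787}{20334} = \left(-2460\right) \frac{1}{3} - \frac{787}{20334} = -820 - \frac{787}{20334} = - \frac{16674667}{20334} \approx -820.04$)
$-27987 - o = -27987 - - \frac{16674667}{20334} = -27987 + \frac{16674667}{20334} = - \frac{552412991}{20334}$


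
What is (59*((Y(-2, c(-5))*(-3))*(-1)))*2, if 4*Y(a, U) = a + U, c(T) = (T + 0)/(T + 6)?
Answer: -1239/2 ≈ -619.50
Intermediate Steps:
c(T) = T/(6 + T)
Y(a, U) = U/4 + a/4 (Y(a, U) = (a + U)/4 = (U + a)/4 = U/4 + a/4)
(59*((Y(-2, c(-5))*(-3))*(-1)))*2 = (59*((((-5/(6 - 5))/4 + (¼)*(-2))*(-3))*(-1)))*2 = (59*((((-5/1)/4 - ½)*(-3))*(-1)))*2 = (59*((((-5*1)/4 - ½)*(-3))*(-1)))*2 = (59*((((¼)*(-5) - ½)*(-3))*(-1)))*2 = (59*(((-5/4 - ½)*(-3))*(-1)))*2 = (59*(-7/4*(-3)*(-1)))*2 = (59*((21/4)*(-1)))*2 = (59*(-21/4))*2 = -1239/4*2 = -1239/2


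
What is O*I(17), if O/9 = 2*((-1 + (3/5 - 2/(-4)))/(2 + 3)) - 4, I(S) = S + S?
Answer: -30294/25 ≈ -1211.8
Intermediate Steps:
I(S) = 2*S
O = -891/25 (O = 9*(2*((-1 + (3/5 - 2/(-4)))/(2 + 3)) - 4) = 9*(2*((-1 + (3*(1/5) - 2*(-1/4)))/5) - 4) = 9*(2*((-1 + (3/5 + 1/2))*(1/5)) - 4) = 9*(2*((-1 + 11/10)*(1/5)) - 4) = 9*(2*((1/10)*(1/5)) - 4) = 9*(2*(1/50) - 4) = 9*(1/25 - 4) = 9*(-99/25) = -891/25 ≈ -35.640)
O*I(17) = -1782*17/25 = -891/25*34 = -30294/25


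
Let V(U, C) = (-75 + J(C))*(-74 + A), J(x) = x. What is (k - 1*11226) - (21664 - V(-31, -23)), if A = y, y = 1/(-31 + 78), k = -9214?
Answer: -1638142/47 ≈ -34854.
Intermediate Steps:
y = 1/47 ≈ 0.021277
A = 1/47 ≈ 0.021277
V(U, C) = 260775/47 - 3477*C/47 (V(U, C) = (-75 + C)*(-74 + 1/47) = (-75 + C)*(-3477/47) = 260775/47 - 3477*C/47)
(k - 1*11226) - (21664 - V(-31, -23)) = (-9214 - 1*11226) - (21664 - (260775/47 - 3477/47*(-23))) = (-9214 - 11226) - (21664 - (260775/47 + 79971/47)) = -20440 - (21664 - 1*340746/47) = -20440 - (21664 - 340746/47) = -20440 - 1*677462/47 = -20440 - 677462/47 = -1638142/47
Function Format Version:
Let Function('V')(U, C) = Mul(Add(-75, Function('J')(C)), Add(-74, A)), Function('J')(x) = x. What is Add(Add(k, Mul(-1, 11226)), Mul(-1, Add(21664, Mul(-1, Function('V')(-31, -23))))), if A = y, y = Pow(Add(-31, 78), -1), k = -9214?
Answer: Rational(-1638142, 47) ≈ -34854.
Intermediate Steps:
y = Rational(1, 47) (y = Pow(47, -1) = Rational(1, 47) ≈ 0.021277)
A = Rational(1, 47) ≈ 0.021277
Function('V')(U, C) = Add(Rational(260775, 47), Mul(Rational(-3477, 47), C)) (Function('V')(U, C) = Mul(Add(-75, C), Add(-74, Rational(1, 47))) = Mul(Add(-75, C), Rational(-3477, 47)) = Add(Rational(260775, 47), Mul(Rational(-3477, 47), C)))
Add(Add(k, Mul(-1, 11226)), Mul(-1, Add(21664, Mul(-1, Function('V')(-31, -23))))) = Add(Add(-9214, Mul(-1, 11226)), Mul(-1, Add(21664, Mul(-1, Add(Rational(260775, 47), Mul(Rational(-3477, 47), -23)))))) = Add(Add(-9214, -11226), Mul(-1, Add(21664, Mul(-1, Add(Rational(260775, 47), Rational(79971, 47)))))) = Add(-20440, Mul(-1, Add(21664, Mul(-1, Rational(340746, 47))))) = Add(-20440, Mul(-1, Add(21664, Rational(-340746, 47)))) = Add(-20440, Mul(-1, Rational(677462, 47))) = Add(-20440, Rational(-677462, 47)) = Rational(-1638142, 47)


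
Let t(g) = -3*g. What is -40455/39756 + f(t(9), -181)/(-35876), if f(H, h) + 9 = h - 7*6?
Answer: -120178349/118857188 ≈ -1.0111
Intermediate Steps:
t(g) = -3*g
f(H, h) = -51 + h (f(H, h) = -9 + (h - 7*6) = -9 + (h - 42) = -9 + (-42 + h) = -51 + h)
-40455/39756 + f(t(9), -181)/(-35876) = -40455/39756 + (-51 - 181)/(-35876) = -40455*1/39756 - 232*(-1/35876) = -13485/13252 + 58/8969 = -120178349/118857188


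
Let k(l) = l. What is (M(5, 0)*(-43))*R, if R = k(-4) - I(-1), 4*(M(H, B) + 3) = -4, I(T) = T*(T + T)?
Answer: -1032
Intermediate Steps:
I(T) = 2*T² (I(T) = T*(2*T) = 2*T²)
M(H, B) = -4 (M(H, B) = -3 + (¼)*(-4) = -3 - 1 = -4)
R = -6 (R = -4 - 2*(-1)² = -4 - 2 = -6)
(M(5, 0)*(-43))*R = -4*(-43)*(-6) = 172*(-6) = -1032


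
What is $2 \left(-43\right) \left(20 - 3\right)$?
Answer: $-1462$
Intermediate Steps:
$2 \left(-43\right) \left(20 - 3\right) = \left(-86\right) 17 = -1462$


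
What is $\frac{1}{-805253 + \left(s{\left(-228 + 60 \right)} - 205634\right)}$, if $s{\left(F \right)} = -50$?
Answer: $- \frac{1}{1010937} \approx -9.8918 \cdot 10^{-7}$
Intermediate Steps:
$\frac{1}{-805253 + \left(s{\left(-228 + 60 \right)} - 205634\right)} = \frac{1}{-805253 - 205684} = \frac{1}{-1010937} = - \frac{1}{1010937}$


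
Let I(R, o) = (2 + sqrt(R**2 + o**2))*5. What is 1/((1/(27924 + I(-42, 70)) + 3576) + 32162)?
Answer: 27880706103862/996400675738125449 + 70*sqrt(34)/996400675738125449 ≈ 2.7981e-5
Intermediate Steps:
I(R, o) = 10 + 5*sqrt(R**2 + o**2)
1/((1/(27924 + I(-42, 70)) + 3576) + 32162) = 1/((1/(27924 + (10 + 5*sqrt((-42)**2 + 70**2))) + 3576) + 32162) = 1/((1/(27924 + (10 + 5*sqrt(1764 + 4900))) + 3576) + 32162) = 1/((1/(27924 + (10 + 5*sqrt(6664))) + 3576) + 32162) = 1/((1/(27924 + (10 + 5*(14*sqrt(34)))) + 3576) + 32162) = 1/((1/(27924 + (10 + 70*sqrt(34))) + 3576) + 32162) = 1/((1/(27934 + 70*sqrt(34)) + 3576) + 32162) = 1/((3576 + 1/(27934 + 70*sqrt(34))) + 32162) = 1/(35738 + 1/(27934 + 70*sqrt(34)))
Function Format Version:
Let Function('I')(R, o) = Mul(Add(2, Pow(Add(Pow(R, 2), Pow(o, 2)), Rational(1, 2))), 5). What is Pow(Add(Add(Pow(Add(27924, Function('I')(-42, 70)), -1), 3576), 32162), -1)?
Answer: Add(Rational(27880706103862, 996400675738125449), Mul(Rational(70, 996400675738125449), Pow(34, Rational(1, 2)))) ≈ 2.7981e-5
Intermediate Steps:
Function('I')(R, o) = Add(10, Mul(5, Pow(Add(Pow(R, 2), Pow(o, 2)), Rational(1, 2))))
Pow(Add(Add(Pow(Add(27924, Function('I')(-42, 70)), -1), 3576), 32162), -1) = Pow(Add(Add(Pow(Add(27924, Add(10, Mul(5, Pow(Add(Pow(-42, 2), Pow(70, 2)), Rational(1, 2))))), -1), 3576), 32162), -1) = Pow(Add(Add(Pow(Add(27924, Add(10, Mul(5, Pow(Add(1764, 4900), Rational(1, 2))))), -1), 3576), 32162), -1) = Pow(Add(Add(Pow(Add(27924, Add(10, Mul(5, Pow(6664, Rational(1, 2))))), -1), 3576), 32162), -1) = Pow(Add(Add(Pow(Add(27924, Add(10, Mul(5, Mul(14, Pow(34, Rational(1, 2)))))), -1), 3576), 32162), -1) = Pow(Add(Add(Pow(Add(27924, Add(10, Mul(70, Pow(34, Rational(1, 2))))), -1), 3576), 32162), -1) = Pow(Add(Add(Pow(Add(27934, Mul(70, Pow(34, Rational(1, 2)))), -1), 3576), 32162), -1) = Pow(Add(Add(3576, Pow(Add(27934, Mul(70, Pow(34, Rational(1, 2)))), -1)), 32162), -1) = Pow(Add(35738, Pow(Add(27934, Mul(70, Pow(34, Rational(1, 2)))), -1)), -1)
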